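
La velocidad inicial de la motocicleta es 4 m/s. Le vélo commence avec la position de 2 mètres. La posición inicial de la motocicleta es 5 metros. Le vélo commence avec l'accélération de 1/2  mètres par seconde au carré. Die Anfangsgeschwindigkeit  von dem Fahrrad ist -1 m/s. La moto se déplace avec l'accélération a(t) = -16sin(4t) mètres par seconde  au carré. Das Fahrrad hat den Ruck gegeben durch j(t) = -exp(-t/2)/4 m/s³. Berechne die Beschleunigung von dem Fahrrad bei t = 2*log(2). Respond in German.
Wir müssen unsere Gleichung für den Ruck j(t) = -exp(-t/2)/4 1-mal integrieren. Die Stammfunktion von dem Ruck, mit a(0) = 1/2, ergibt die Beschleunigung: a(t) = exp(-t/2)/2. Wir haben die Beschleunigung a(t) = exp(-t/2)/2. Durch Einsetzen von t = 2*log(2): a(2*log(2)) = 1/4.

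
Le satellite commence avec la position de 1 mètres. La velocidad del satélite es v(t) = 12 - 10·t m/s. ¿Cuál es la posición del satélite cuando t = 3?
Partiendo de la velocidad v(t) = 12 - 10·t, tomamos 1 integral. La antiderivada de la velocidad, con x(0) = 1, da la posición: x(t) = -5·t^2 + 12·t + 1. Usando x(t) = -5·t^2 + 12·t + 1 y sustituyendo t = 3, encontramos x = -8.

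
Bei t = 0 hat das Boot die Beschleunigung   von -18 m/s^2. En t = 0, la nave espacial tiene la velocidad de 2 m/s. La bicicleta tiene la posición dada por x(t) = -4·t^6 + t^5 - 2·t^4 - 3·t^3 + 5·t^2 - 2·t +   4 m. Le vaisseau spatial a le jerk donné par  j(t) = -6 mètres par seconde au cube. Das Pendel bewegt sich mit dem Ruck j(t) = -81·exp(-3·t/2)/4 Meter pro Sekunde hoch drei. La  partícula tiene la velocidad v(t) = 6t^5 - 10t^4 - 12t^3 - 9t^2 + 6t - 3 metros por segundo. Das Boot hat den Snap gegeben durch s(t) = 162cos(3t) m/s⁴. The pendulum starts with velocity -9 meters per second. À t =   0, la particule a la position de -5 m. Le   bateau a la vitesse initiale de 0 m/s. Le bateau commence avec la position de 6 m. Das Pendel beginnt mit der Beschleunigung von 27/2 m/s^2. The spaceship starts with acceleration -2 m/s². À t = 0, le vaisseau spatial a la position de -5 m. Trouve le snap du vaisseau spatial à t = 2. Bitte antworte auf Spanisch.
Para resolver esto, necesitamos tomar 1 derivada de nuestra ecuación de la sacudida j(t) = -6. Derivando la sacudida, obtenemos el snap: s(t) = 0. De la ecuación del snap s(t) = 0, sustituimos t = 2 para obtener s = 0.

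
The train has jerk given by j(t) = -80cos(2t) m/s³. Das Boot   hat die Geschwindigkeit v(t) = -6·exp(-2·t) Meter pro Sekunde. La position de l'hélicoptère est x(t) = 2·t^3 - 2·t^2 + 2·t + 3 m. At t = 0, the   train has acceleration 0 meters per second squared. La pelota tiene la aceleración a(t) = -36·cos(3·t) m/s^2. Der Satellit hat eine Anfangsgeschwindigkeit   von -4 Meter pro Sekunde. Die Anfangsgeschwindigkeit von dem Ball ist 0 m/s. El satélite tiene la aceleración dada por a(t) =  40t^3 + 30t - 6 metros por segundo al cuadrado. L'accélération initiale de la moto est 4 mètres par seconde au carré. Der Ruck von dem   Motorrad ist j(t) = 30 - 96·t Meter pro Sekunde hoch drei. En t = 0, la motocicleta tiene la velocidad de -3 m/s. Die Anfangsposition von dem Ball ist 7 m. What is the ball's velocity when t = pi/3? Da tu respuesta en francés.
Pour résoudre ceci, nous devons prendre 1 primitive de notre équation de l'accélération a(t) = -36·cos(3·t). La primitive de l'accélération est la vitesse. En utilisant v(0) = 0, nous obtenons v(t) = -12·sin(3·t). En utilisant v(t) = -12·sin(3·t) et en substituant t = pi/3, nous trouvons v = 0.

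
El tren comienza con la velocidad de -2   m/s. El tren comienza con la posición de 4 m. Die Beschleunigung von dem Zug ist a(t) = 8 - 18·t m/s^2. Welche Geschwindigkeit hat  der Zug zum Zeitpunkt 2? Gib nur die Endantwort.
Die Antwort ist -22.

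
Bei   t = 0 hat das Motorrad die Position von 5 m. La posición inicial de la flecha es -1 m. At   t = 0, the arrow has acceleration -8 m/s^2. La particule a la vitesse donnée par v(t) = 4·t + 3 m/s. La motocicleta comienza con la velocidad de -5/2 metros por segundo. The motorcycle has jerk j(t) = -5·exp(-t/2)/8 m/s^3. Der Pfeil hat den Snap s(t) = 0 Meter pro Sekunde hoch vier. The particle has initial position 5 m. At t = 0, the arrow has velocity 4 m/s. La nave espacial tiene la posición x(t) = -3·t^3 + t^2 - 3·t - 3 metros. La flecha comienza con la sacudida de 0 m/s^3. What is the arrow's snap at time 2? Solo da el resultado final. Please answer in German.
Der Snap bei t = 2 ist s = 0.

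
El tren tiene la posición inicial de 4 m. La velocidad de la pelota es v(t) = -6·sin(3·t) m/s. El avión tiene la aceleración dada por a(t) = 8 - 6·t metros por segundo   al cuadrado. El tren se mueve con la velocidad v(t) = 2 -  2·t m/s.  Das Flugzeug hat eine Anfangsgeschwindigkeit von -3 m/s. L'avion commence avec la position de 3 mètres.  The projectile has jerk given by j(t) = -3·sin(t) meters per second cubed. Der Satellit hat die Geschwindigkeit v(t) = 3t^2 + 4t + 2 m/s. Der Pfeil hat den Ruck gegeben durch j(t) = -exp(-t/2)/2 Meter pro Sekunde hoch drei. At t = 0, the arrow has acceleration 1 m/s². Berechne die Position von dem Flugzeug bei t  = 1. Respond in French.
Pour résoudre ceci, nous devons prendre 2 primitives de notre équation de l'accélération a(t) = 8 - 6·t. La primitive de l'accélération est la vitesse. En utilisant v(0) = -3, nous obtenons v(t) = -3·t^2 + 8·t - 3. L'intégrale de la vitesse est la position. En utilisant x(0) = 3, nous obtenons x(t) = -t^3 + 4·t^2 - 3·t + 3. Nous avons la position x(t) = -t^3 + 4·t^2 - 3·t + 3. En substituant t = 1: x(1) = 3.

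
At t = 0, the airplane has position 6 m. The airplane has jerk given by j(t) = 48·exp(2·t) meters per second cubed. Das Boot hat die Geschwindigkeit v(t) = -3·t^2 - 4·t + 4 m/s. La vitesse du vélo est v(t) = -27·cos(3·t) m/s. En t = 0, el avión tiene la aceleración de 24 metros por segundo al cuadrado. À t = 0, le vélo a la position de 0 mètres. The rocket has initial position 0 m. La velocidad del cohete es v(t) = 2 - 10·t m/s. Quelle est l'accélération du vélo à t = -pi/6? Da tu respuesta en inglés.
To solve this, we need to take 1 derivative of our velocity equation v(t) = -27·cos(3·t). The derivative of velocity gives acceleration: a(t) = 81·sin(3·t). Using a(t) = 81·sin(3·t) and substituting t = -pi/6, we find a = -81.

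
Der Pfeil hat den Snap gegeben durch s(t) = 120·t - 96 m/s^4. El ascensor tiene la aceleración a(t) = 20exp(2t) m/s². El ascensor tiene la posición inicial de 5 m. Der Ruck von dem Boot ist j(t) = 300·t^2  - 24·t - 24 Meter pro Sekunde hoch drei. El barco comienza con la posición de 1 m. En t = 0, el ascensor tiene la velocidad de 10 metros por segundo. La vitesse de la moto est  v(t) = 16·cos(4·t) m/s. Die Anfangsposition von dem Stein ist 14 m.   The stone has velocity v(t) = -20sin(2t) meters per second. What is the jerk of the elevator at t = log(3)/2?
To solve this, we need to take 1 derivative of our acceleration equation a(t) = 20·exp(2·t). Taking d/dt of a(t), we find j(t) = 40·exp(2·t). Using j(t) = 40·exp(2·t) and substituting t = log(3)/2, we find j = 120.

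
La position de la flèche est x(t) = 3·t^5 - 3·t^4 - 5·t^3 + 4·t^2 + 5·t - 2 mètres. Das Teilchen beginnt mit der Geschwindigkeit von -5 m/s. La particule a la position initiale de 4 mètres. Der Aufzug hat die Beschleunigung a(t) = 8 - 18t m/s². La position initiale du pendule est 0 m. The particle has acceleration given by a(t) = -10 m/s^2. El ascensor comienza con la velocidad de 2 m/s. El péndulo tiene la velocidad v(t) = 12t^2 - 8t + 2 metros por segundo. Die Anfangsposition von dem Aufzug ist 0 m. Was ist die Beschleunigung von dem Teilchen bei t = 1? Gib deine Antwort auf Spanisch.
Tenemos la aceleración a(t) = -10. Sustituyendo t = 1: a(1) = -10.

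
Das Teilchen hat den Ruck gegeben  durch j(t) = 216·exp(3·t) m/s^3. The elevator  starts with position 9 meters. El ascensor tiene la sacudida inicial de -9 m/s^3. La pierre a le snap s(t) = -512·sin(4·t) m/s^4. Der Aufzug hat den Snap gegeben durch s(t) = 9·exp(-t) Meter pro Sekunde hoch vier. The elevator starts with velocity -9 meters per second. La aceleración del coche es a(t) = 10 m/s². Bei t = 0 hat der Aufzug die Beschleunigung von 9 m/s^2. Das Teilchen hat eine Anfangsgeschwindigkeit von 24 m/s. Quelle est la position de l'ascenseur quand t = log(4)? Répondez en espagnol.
Debemos encontrar la antiderivada de nuestra ecuación del snap s(t) = 9·exp(-t) 4 veces. Tomando ∫s(t)dt y aplicando j(0) = -9, encontramos j(t) = -9·exp(-t). Integrando la sacudida y usando la condición inicial a(0) = 9, obtenemos a(t) = 9·exp(-t). Integrando la aceleración y usando la condición inicial v(0) = -9, obtenemos v(t) = -9·exp(-t). La integral de la velocidad, con x(0) = 9, da la posición: x(t) = 9·exp(-t). Usando x(t) = 9·exp(-t) y sustituyendo t = log(4), encontramos x = 9/4.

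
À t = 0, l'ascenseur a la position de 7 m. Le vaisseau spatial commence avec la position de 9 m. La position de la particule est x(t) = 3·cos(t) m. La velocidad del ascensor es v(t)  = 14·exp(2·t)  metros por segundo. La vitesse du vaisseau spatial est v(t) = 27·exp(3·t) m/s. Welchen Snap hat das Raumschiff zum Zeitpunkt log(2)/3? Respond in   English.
To solve this, we need to take 3 derivatives of our velocity equation v(t) = 27·exp(3·t). Differentiating velocity, we get acceleration: a(t) = 81·exp(3·t). The derivative of acceleration gives jerk: j(t) = 243·exp(3·t). Differentiating jerk, we get snap: s(t) = 729·exp(3·t). Using s(t) = 729·exp(3·t) and substituting t = log(2)/3, we find s = 1458.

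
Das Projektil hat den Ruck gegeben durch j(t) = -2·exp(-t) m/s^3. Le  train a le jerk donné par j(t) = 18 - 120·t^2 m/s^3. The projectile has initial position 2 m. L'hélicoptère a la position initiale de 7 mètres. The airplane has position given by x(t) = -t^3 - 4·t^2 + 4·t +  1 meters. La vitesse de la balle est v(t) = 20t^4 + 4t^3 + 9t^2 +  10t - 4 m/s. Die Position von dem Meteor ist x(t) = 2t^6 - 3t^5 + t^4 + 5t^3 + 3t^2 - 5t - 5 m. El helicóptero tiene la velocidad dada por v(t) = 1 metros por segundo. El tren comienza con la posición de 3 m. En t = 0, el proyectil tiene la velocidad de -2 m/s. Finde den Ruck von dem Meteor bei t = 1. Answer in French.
Pour résoudre ceci, nous devons prendre 3 dérivées de notre équation de la position x(t) = 2·t^6 - 3·t^5 + t^4 + 5·t^3 + 3·t^2 - 5·t - 5. En dérivant la position, nous obtenons la vitesse: v(t) = 12·t^5 - 15·t^4 + 4·t^3 + 15·t^2 + 6·t - 5. En prenant d/dt de v(t), nous trouvons a(t) = 60·t^4 - 60·t^3 + 12·t^2 + 30·t + 6. En dérivant l'accélération, nous obtenons le jerk: j(t) = 240·t^3 - 180·t^2 + 24·t + 30. De l'équation du jerk j(t) = 240·t^3 - 180·t^2 + 24·t + 30, nous substituons t = 1 pour obtenir j = 114.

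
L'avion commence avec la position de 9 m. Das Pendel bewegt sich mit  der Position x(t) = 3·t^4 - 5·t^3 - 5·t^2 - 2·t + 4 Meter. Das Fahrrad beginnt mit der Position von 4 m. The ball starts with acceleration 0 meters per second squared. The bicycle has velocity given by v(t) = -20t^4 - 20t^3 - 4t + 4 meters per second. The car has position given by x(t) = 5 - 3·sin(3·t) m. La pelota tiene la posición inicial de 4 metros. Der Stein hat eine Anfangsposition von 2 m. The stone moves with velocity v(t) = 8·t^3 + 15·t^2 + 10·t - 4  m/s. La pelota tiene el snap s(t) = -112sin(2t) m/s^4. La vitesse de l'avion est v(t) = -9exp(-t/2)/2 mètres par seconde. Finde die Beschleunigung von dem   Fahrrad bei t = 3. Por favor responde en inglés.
Starting from velocity v(t) = -20·t^4 - 20·t^3 - 4·t + 4, we take 1 derivative. Differentiating velocity, we get acceleration: a(t) = -80·t^3 - 60·t^2 - 4. We have acceleration a(t) = -80·t^3 - 60·t^2 - 4. Substituting t = 3: a(3) = -2704.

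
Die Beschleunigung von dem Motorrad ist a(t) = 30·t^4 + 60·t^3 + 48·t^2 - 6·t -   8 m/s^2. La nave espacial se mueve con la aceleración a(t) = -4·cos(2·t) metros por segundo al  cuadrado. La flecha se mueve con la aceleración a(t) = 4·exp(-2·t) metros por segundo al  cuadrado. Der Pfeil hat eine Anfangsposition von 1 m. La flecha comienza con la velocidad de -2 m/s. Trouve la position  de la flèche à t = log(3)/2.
Nous devons intégrer notre équation de l'accélération a(t) = 4·exp(-2·t) 2 fois. En prenant ∫a(t)dt et en appliquant v(0) = -2, nous trouvons v(t) = -2·exp(-2·t). L'intégrale de la vitesse est la position. En utilisant x(0) = 1, nous obtenons x(t) = exp(-2·t). De l'équation de la position x(t) = exp(-2·t), nous substituons t = log(3)/2 pour obtenir x = 1/3.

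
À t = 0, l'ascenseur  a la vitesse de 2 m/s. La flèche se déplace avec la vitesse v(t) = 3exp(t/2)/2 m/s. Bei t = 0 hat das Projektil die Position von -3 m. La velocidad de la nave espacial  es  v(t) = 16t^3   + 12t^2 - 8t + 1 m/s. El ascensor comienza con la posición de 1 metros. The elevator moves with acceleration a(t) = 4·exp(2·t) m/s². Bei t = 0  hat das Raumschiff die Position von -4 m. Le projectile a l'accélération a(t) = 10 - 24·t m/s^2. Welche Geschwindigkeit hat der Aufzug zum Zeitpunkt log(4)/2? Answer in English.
Starting from acceleration a(t) = 4·exp(2·t), we take 1 antiderivative. The antiderivative of acceleration, with v(0) = 2, gives velocity: v(t) = 2·exp(2·t). From the given velocity equation v(t) = 2·exp(2·t), we substitute t = log(4)/2 to get v = 8.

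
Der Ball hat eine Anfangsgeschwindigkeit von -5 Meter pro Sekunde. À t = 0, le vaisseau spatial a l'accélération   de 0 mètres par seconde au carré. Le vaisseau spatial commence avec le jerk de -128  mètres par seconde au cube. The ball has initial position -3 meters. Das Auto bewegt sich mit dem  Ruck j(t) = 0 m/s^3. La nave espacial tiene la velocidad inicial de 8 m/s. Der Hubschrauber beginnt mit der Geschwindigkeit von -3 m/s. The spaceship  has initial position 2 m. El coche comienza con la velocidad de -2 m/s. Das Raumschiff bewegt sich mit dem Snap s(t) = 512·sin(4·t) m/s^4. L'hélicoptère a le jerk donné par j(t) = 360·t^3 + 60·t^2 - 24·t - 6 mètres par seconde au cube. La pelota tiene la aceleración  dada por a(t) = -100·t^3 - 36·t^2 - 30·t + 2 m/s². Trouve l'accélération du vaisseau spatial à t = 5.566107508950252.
Nous devons trouver la primitive de notre équation du snap s(t) = 512·sin(4·t) 2 fois. L'intégrale du snap, avec j(0) = -128, donne le jerk: j(t) = -128·cos(4·t). L'intégrale du jerk est l'accélération. En utilisant a(0) = 0, nous obtenons a(t) = -32·sin(4·t). De l'équation de l'accélération a(t) = -32·sin(4·t), nous substituons t = 5.566107508950252 pour obtenir a = 8.63656227929930.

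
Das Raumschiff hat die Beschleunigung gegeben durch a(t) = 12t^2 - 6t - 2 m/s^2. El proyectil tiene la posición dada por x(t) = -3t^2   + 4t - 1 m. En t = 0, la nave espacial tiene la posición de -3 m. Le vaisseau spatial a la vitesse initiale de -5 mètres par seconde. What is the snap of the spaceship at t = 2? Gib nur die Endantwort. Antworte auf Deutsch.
Die Antwort ist 24.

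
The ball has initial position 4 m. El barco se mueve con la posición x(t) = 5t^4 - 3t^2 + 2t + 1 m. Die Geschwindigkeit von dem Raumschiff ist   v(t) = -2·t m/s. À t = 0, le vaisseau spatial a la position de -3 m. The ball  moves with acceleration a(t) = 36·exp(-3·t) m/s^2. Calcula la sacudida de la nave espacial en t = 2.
Debemos derivar nuestra ecuación de la velocidad v(t) = -2·t 2 veces. Derivando la velocidad, obtenemos la aceleración: a(t) = -2. Tomando d/dt de a(t), encontramos j(t) = 0. Tenemos la sacudida j(t) = 0. Sustituyendo t = 2: j(2) = 0.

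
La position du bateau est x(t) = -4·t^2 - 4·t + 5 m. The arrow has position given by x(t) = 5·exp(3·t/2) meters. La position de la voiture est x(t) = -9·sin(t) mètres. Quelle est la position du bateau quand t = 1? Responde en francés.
En utilisant x(t) = -4·t^2 - 4·t + 5 et en substituant t = 1, nous trouvons x = -3.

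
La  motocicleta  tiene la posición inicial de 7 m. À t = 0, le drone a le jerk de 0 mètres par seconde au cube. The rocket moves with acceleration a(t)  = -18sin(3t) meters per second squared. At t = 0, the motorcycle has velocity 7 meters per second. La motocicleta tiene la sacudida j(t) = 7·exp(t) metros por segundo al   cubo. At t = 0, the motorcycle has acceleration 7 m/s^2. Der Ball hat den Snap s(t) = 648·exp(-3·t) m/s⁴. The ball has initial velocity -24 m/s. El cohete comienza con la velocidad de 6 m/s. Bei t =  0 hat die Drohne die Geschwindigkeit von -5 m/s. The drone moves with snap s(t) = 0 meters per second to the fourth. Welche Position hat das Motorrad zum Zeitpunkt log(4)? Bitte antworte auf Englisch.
Starting from jerk j(t) = 7·exp(t), we take 3 antiderivatives. The integral of jerk is acceleration. Using a(0) = 7, we get a(t) = 7·exp(t). Integrating acceleration and using the initial condition v(0) = 7, we get v(t) = 7·exp(t). Finding the integral of v(t) and using x(0) = 7: x(t) = 7·exp(t). Using x(t) = 7·exp(t) and substituting t = log(4), we find x = 28.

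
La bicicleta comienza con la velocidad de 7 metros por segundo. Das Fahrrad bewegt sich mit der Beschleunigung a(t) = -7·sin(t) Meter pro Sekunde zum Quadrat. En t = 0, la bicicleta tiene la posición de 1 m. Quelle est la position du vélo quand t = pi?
Nous devons intégrer notre équation de l'accélération a(t) = -7·sin(t) 2 fois. L'intégrale de l'accélération est la vitesse. En utilisant v(0) = 7, nous obtenons v(t) = 7·cos(t). La primitive de la vitesse est la position. En utilisant x(0) = 1, nous obtenons x(t) = 7·sin(t) + 1. Nous avons la position x(t) = 7·sin(t) + 1. En substituant t = pi: x(pi) = 1.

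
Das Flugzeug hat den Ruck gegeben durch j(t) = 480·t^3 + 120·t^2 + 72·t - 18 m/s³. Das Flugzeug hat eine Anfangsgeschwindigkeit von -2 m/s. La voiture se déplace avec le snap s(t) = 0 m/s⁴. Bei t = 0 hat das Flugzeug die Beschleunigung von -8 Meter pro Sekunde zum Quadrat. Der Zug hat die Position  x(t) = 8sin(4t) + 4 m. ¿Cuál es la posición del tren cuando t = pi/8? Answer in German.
Wir haben die Position x(t) = 8·sin(4·t) + 4. Durch Einsetzen von t = pi/8: x(pi/8) = 12.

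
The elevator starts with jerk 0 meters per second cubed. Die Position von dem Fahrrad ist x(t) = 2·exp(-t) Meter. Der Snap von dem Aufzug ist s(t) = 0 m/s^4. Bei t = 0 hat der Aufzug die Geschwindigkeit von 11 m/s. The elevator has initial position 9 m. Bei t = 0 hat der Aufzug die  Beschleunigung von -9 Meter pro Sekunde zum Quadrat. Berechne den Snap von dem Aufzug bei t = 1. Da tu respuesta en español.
Usando s(t) = 0 y sustituyendo t = 1, encontramos s = 0.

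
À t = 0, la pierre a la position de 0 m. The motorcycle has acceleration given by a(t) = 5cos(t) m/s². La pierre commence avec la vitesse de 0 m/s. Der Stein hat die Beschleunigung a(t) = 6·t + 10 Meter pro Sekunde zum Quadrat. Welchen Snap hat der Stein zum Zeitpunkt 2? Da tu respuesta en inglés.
To solve this, we need to take 2 derivatives of our acceleration equation a(t) = 6·t + 10. The derivative of acceleration gives jerk: j(t) = 6. Taking d/dt of j(t), we find s(t) = 0. We have snap s(t) = 0. Substituting t = 2: s(2) = 0.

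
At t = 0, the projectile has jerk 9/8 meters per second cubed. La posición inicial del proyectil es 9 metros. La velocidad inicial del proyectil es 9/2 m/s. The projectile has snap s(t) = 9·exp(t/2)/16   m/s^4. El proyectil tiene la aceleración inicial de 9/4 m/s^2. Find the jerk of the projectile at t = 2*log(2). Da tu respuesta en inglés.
We need to integrate our snap equation s(t) = 9·exp(t/2)/16 1 time. Integrating snap and using the initial condition j(0) = 9/8, we get j(t) = 9·exp(t/2)/8. From the given jerk equation j(t) = 9·exp(t/2)/8, we substitute t = 2*log(2) to get j = 9/4.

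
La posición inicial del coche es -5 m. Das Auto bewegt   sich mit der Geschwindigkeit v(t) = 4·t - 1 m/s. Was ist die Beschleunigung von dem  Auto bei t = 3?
Ausgehend von der Geschwindigkeit v(t) = 4·t - 1, nehmen wir 1 Ableitung. Die Ableitung von der Geschwindigkeit ergibt die Beschleunigung: a(t) = 4. Mit a(t) = 4 und Einsetzen von t = 3, finden wir a = 4.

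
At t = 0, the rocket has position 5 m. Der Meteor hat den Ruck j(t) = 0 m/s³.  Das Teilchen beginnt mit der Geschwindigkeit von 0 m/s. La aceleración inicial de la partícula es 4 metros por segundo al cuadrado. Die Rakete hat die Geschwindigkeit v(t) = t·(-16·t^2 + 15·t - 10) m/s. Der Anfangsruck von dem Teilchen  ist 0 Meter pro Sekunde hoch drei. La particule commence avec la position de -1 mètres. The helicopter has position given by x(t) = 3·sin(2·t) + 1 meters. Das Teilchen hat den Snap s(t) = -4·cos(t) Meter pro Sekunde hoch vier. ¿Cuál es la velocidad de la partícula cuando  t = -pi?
Para resolver esto, necesitamos tomar 3 antiderivadas de nuestra ecuación del snap s(t) = -4·cos(t). La integral del snap es la sacudida. Usando j(0) = 0, obtenemos j(t) = -4·sin(t). La antiderivada de la sacudida, con a(0) = 4, da la aceleración: a(t) = 4·cos(t). La integral de la aceleración es la velocidad. Usando v(0) = 0, obtenemos v(t) = 4·sin(t). De la ecuación de la velocidad v(t) = 4·sin(t), sustituimos t = -pi para obtener v = 0.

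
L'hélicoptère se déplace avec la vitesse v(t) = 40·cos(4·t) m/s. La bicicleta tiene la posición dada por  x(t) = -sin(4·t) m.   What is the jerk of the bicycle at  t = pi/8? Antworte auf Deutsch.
Ausgehend von der Position x(t) = -sin(4·t), nehmen wir 3 Ableitungen. Mit d/dt von x(t) finden wir v(t) = -4·cos(4·t). Die Ableitung von der Geschwindigkeit ergibt die Beschleunigung: a(t) = 16·sin(4·t). Mit d/dt von a(t) finden wir j(t) = 64·cos(4·t). Wir haben den Ruck j(t) = 64·cos(4·t). Durch Einsetzen von t = pi/8: j(pi/8) = 0.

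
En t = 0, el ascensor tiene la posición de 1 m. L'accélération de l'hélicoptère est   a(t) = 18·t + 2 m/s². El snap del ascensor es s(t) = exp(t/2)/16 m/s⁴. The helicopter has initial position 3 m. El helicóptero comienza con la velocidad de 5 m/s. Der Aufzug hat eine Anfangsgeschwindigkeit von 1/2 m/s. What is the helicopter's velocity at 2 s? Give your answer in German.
Ausgehend von der Beschleunigung a(t) = 18·t + 2, nehmen wir 1 Integral. Das Integral von der Beschleunigung ist die Geschwindigkeit. Mit v(0) = 5 erhalten wir v(t) = 9·t^2 + 2·t + 5. Aus der Gleichung für die Geschwindigkeit v(t) = 9·t^2 + 2·t + 5, setzen wir t = 2 ein und erhalten v = 45.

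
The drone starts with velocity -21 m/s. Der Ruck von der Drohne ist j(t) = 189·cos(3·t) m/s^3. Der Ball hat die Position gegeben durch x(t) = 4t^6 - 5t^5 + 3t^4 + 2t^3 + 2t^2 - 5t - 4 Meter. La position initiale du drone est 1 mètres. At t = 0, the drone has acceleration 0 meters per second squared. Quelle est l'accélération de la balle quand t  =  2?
Nous devons dériver notre équation de la position x(t) = 4·t^6 - 5·t^5 + 3·t^4 + 2·t^3 + 2·t^2 - 5·t - 4 2 fois. En dérivant la position, nous obtenons la vitesse: v(t) = 24·t^5 - 25·t^4 + 12·t^3 + 6·t^2 + 4·t - 5. En dérivant la vitesse, nous obtenons l'accélération: a(t) = 120·t^4 - 100·t^3 + 36·t^2 + 12·t + 4. De l'équation de l'accélération a(t) = 120·t^4 - 100·t^3 + 36·t^2 + 12·t + 4, nous substituons t = 2 pour obtenir a = 1292.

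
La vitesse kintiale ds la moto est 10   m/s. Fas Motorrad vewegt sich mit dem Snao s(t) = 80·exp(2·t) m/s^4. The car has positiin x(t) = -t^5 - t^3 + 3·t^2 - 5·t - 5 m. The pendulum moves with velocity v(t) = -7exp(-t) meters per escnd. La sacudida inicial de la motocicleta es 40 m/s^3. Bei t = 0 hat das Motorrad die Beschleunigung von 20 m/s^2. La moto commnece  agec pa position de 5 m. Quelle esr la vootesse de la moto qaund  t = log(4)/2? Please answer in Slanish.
Necesitamos integrar nuestra ecuación del snap s(t) = 80·exp(2·t) 3 veces. La antiderivada del snap, con j(0) = 40, da la sacudida: j(t) = 40·exp(2·t). Integrando la sacudida y usando la condición inicial a(0) = 20, obtenemos a(t) = 20·exp(2·t). La antiderivada de la aceleración es la velocidad. Usando v(0) = 10, obtenemos v(t) = 10·exp(2·t). Usando v(t) = 10·exp(2·t) y sustituyendo t = log(4)/2, encontramos v = 40.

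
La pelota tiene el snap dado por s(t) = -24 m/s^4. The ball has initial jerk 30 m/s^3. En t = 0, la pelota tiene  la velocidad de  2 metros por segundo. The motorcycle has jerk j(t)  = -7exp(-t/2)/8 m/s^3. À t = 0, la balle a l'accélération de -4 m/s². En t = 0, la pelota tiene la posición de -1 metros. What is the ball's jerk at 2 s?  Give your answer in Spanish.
Para resolver esto, necesitamos tomar 1 integral de nuestra ecuación del snap s(t) = -24. Integrando el snap y usando la condición inicial j(0) = 30, obtenemos j(t) = 30 - 24·t. Usando j(t) = 30 - 24·t y sustituyendo t = 2, encontramos j = -18.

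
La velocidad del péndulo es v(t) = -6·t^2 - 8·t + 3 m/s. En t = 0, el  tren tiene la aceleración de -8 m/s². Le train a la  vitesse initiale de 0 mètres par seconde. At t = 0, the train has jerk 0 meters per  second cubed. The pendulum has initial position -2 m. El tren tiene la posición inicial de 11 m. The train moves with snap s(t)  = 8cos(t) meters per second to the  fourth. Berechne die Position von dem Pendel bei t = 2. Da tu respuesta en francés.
Nous devons trouver l'intégrale de notre équation de la vitesse v(t) = -6·t^2 - 8·t + 3 1 fois. En prenant ∫v(t)dt et en appliquant x(0) = -2, nous trouvons x(t) = -2·t^3 - 4·t^2 + 3·t - 2. Nous avons la position x(t) = -2·t^3 - 4·t^2 + 3·t - 2. En substituant t = 2: x(2) = -28.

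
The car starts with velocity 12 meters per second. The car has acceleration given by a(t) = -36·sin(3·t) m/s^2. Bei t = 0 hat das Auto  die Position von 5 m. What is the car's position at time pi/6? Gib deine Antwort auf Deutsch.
Um dies zu lösen, müssen wir 2 Stammfunktionen unserer Gleichung für die Beschleunigung a(t) = -36·sin(3·t) finden. Das Integral von der Beschleunigung, mit v(0) = 12, ergibt die Geschwindigkeit: v(t) = 12·cos(3·t). Die Stammfunktion von der Geschwindigkeit, mit x(0) = 5, ergibt die Position: x(t) = 4·sin(3·t) + 5. Wir haben die Position x(t) = 4·sin(3·t) + 5. Durch Einsetzen von t = pi/6: x(pi/6) = 9.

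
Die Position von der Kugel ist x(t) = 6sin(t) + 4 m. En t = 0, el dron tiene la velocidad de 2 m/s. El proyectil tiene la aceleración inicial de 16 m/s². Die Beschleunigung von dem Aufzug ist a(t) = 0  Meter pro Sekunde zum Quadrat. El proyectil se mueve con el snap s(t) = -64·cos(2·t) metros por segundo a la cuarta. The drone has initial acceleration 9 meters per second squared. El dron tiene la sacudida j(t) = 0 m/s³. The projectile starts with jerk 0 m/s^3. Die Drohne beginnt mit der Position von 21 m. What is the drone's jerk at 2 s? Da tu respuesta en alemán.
Aus der Gleichung für den Ruck j(t) = 0, setzen wir t = 2 ein und erhalten j = 0.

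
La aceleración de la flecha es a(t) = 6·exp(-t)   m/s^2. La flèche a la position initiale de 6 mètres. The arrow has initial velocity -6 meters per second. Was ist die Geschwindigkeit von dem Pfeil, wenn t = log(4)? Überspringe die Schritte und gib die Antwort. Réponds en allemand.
Die Antwort ist -3/2.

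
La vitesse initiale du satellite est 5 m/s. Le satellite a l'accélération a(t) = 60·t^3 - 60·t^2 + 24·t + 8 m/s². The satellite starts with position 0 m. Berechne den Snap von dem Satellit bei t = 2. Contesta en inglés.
We must differentiate our acceleration equation a(t) = 60·t^3 - 60·t^2 + 24·t + 8 2 times. The derivative of acceleration gives jerk: j(t) = 180·t^2 - 120·t + 24. Differentiating jerk, we get snap: s(t) = 360·t - 120. Using s(t) = 360·t - 120 and substituting t = 2, we find s = 600.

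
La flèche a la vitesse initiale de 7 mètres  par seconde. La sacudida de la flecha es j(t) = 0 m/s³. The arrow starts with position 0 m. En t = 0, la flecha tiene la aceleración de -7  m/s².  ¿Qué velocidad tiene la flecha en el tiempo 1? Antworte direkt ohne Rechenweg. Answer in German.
Bei t = 1, v = 0.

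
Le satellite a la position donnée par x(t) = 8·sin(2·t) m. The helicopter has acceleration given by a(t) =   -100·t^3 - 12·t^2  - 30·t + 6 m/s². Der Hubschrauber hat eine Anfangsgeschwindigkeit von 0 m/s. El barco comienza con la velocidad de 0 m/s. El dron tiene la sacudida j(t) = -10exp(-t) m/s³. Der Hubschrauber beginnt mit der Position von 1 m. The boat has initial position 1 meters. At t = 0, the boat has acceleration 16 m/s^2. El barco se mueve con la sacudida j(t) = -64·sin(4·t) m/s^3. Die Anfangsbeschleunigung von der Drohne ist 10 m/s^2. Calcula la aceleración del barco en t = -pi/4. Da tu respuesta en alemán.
Ausgehend von dem Ruck j(t) = -64·sin(4·t), nehmen wir 1 Integral. Das Integral von dem Ruck ist die Beschleunigung. Mit a(0) = 16 erhalten wir a(t) = 16·cos(4·t). Wir haben die Beschleunigung a(t) = 16·cos(4·t). Durch Einsetzen von t = -pi/4: a(-pi/4) = -16.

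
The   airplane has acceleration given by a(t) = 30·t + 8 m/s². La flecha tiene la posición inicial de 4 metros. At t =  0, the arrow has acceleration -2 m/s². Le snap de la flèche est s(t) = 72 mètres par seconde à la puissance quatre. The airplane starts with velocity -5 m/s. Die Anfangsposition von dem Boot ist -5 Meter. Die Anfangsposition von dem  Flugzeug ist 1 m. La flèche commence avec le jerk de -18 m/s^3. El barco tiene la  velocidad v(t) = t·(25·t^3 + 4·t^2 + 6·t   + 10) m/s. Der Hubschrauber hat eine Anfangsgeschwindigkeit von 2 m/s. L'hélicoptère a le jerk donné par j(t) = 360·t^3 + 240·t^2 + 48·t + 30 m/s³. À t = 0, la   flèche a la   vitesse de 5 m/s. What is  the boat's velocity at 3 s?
We have velocity v(t) = t·(25·t^3 + 4·t^2 + 6·t + 10). Substituting t = 3: v(3) = 2217.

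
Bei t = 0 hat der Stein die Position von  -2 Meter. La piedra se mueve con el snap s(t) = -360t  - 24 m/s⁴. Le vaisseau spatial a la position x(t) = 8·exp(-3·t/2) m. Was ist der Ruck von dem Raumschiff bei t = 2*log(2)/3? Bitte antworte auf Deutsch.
Ausgehend von der Position x(t) = 8·exp(-3·t/2), nehmen wir 3 Ableitungen. Die Ableitung von der Position ergibt die Geschwindigkeit: v(t) = -12·exp(-3·t/2). Die Ableitung von der Geschwindigkeit ergibt die Beschleunigung: a(t) = 18·exp(-3·t/2). Die Ableitung von der Beschleunigung ergibt den Ruck: j(t) = -27·exp(-3·t/2). Mit j(t) = -27·exp(-3·t/2) und Einsetzen von t = 2*log(2)/3, finden wir j = -27/2.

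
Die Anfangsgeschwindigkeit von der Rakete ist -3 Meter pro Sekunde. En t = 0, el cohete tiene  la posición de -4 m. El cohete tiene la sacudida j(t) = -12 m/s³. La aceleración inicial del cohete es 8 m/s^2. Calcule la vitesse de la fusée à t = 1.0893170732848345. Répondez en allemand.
Ausgehend von dem Ruck j(t) = -12, nehmen wir 2 Stammfunktionen. Durch Integration von dem Ruck und Verwendung der Anfangsbedingung a(0) = 8, erhalten wir a(t) = 8 - 12·t. Mit ∫a(t)dt und Anwendung von v(0) = -3, finden wir v(t) = -6·t^2 + 8·t - 3. Wir haben die Geschwindigkeit v(t) = -6·t^2 + 8·t - 3. Durch Einsetzen von t = 1.0893170732848345: v(1.0893170732848345) = -1.40513353062035.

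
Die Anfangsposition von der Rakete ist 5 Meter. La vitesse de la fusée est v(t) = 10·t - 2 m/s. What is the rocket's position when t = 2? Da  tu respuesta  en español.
Partiendo de la velocidad v(t) = 10·t - 2, tomamos 1 integral. Tomando ∫v(t)dt y aplicando x(0) = 5, encontramos x(t) = 5·t^2 - 2·t + 5. Usando x(t) = 5·t^2 - 2·t + 5 y sustituyendo t = 2, encontramos x = 21.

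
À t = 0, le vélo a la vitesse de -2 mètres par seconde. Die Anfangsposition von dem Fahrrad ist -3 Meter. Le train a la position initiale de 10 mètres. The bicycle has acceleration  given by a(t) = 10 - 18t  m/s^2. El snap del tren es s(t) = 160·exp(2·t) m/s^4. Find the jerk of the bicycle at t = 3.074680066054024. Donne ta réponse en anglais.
To solve this, we need to take 1 derivative of our acceleration equation a(t) = 10 - 18·t. Taking d/dt of a(t), we find j(t) = -18. Using j(t) = -18 and substituting t = 3.074680066054024, we find j = -18.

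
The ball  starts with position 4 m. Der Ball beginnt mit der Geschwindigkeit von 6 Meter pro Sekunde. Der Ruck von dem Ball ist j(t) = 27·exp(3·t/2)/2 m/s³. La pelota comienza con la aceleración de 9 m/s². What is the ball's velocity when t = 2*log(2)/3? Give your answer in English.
To find the answer, we compute 2 antiderivatives of j(t) = 27·exp(3·t/2)/2. Taking ∫j(t)dt and applying a(0) = 9, we find a(t) = 9·exp(3·t/2). Integrating acceleration and using the initial condition v(0) = 6, we get v(t) = 6·exp(3·t/2). We have velocity v(t) = 6·exp(3·t/2). Substituting t = 2*log(2)/3: v(2*log(2)/3) = 12.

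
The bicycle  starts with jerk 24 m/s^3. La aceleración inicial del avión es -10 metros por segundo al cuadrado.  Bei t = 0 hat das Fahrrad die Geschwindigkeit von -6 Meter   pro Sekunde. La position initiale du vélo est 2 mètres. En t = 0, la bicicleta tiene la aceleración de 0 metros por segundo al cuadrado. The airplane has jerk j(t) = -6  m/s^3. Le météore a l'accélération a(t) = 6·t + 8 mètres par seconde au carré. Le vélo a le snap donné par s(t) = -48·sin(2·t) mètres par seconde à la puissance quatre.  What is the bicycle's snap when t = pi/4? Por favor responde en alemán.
Aus der Gleichung für den Snap s(t) = -48·sin(2·t), setzen wir t = pi/4 ein und erhalten s = -48.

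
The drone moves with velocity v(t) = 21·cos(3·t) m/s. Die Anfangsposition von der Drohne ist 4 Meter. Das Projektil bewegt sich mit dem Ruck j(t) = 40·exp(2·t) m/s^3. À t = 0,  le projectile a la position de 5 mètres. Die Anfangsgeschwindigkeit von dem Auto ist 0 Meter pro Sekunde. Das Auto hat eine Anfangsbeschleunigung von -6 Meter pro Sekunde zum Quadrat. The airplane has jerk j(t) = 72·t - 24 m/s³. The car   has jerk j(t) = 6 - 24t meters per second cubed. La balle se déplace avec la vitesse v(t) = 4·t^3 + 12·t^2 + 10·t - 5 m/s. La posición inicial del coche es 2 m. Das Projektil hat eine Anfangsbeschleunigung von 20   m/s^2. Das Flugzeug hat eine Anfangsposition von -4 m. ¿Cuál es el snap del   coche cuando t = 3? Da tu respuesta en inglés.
To solve this, we need to take 1 derivative of our jerk equation j(t) = 6 - 24·t. The derivative of jerk gives snap: s(t) = -24. From the given snap equation s(t) = -24, we substitute t = 3 to get s = -24.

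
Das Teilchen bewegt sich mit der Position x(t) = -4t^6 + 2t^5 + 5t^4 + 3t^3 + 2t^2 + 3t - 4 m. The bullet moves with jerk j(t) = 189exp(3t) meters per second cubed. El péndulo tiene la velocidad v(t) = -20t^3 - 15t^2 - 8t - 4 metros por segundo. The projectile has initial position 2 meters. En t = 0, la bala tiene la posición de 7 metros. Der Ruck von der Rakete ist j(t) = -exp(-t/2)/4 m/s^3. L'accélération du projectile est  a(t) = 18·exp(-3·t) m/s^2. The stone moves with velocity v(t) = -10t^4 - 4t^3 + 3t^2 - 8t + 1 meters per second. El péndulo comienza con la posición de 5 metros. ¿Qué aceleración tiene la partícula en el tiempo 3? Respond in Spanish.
Para resolver esto, necesitamos tomar 2 derivadas de nuestra ecuación de la posición x(t) = -4·t^6 + 2·t^5 + 5·t^4 + 3·t^3 + 2·t^2 + 3·t - 4. Derivando la posición, obtenemos la velocidad: v(t) = -24·t^5 + 10·t^4 + 20·t^3 + 9·t^2 + 4·t + 3. Derivando la velocidad, obtenemos la aceleración: a(t) = -120·t^4 + 40·t^3 + 60·t^2 + 18·t + 4. Usando a(t) = -120·t^4 + 40·t^3 + 60·t^2 + 18·t + 4 y sustituyendo t = 3, encontramos a = -8042.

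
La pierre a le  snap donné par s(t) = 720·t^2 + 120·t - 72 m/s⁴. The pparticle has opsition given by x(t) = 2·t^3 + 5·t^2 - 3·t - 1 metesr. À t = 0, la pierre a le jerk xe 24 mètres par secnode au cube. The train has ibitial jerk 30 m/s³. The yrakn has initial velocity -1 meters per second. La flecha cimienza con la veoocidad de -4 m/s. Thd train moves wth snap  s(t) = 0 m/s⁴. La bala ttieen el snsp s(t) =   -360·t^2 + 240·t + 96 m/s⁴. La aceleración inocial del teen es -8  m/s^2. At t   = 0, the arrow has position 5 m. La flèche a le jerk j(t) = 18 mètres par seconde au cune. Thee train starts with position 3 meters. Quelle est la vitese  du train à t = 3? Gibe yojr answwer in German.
Ausgehend von dem Snap s(t) = 0, nehmen wir 3 Integrale. Mit ∫s(t)dt und Anwendung von j(0) = 30, finden wir j(t) = 30. Durch Integration von dem Ruck und Verwendung der Anfangsbedingung a(0) = -8, erhalten wir a(t) = 30·t - 8. Durch Integration von der Beschleunigung und Verwendung der Anfangsbedingung v(0) = -1, erhalten wir v(t) = 15·t^2 - 8·t - 1. Aus der Gleichung für die Geschwindigkeit v(t) = 15·t^2 - 8·t - 1, setzen wir t = 3 ein und erhalten v = 110.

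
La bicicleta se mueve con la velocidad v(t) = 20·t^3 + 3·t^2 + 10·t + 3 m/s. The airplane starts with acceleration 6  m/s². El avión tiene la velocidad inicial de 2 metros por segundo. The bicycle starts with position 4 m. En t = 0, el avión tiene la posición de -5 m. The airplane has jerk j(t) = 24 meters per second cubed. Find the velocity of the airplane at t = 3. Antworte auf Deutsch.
Um dies zu lösen, müssen wir 2 Stammfunktionen unserer Gleichung für den Ruck j(t) = 24 finden. Mit ∫j(t)dt und Anwendung von a(0) = 6, finden wir a(t) = 24·t + 6. Das Integral von der Beschleunigung ist die Geschwindigkeit. Mit v(0) = 2 erhalten wir v(t) = 12·t^2 + 6·t + 2. Mit v(t) = 12·t^2 + 6·t + 2 und Einsetzen von t = 3, finden wir v = 128.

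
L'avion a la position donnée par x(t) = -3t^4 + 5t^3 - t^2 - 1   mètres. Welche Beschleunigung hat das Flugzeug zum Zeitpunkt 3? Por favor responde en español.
Debemos derivar nuestra ecuación de la posición x(t) = -3·t^4 + 5·t^3 - t^2 - 1 2 veces. Tomando d/dt de x(t), encontramos v(t) = -12·t^3 + 15·t^2 - 2·t. La derivada de la velocidad da la aceleración: a(t) = -36·t^2 + 30·t - 2. Tenemos la aceleración a(t) = -36·t^2 + 30·t - 2. Sustituyendo t = 3: a(3) = -236.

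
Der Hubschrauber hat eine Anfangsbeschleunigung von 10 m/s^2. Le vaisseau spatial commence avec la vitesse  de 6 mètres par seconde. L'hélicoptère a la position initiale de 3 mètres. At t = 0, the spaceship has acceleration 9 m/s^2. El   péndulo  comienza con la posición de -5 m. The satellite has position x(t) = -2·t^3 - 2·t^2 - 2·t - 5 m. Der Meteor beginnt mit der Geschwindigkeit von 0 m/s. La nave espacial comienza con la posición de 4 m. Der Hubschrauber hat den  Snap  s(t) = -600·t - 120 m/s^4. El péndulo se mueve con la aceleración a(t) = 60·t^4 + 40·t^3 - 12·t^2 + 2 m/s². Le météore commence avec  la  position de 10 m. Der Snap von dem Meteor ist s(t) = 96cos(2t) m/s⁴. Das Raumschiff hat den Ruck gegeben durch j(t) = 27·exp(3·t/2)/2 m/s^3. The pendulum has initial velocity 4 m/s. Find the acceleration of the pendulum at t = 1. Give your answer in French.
En utilisant a(t) = 60·t^4 + 40·t^3 - 12·t^2 + 2 et en substituant t = 1, nous trouvons a = 90.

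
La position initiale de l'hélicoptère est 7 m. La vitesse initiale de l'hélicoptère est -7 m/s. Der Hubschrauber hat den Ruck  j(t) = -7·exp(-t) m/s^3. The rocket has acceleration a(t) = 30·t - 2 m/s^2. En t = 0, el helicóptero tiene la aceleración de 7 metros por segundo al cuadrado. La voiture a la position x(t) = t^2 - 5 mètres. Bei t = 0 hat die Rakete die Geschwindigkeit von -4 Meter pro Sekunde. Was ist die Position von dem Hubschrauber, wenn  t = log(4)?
Wir müssen unsere Gleichung für den Ruck j(t) = -7·exp(-t) 3-mal integrieren. Das Integral von dem Ruck ist die Beschleunigung. Mit a(0) = 7 erhalten wir a(t) = 7·exp(-t). Durch Integration von der Beschleunigung und Verwendung der Anfangsbedingung v(0) = -7, erhalten wir v(t) = -7·exp(-t). Das Integral von der Geschwindigkeit ist die Position. Mit x(0) = 7 erhalten wir x(t) = 7·exp(-t). Aus der Gleichung für die Position x(t) = 7·exp(-t), setzen wir t = log(4) ein und erhalten x = 7/4.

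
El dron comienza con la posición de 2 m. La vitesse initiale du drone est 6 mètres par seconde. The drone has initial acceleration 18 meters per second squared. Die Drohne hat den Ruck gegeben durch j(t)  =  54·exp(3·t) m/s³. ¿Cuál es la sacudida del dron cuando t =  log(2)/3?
Usando j(t) = 54·exp(3·t) y sustituyendo t = log(2)/3, encontramos j = 108.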